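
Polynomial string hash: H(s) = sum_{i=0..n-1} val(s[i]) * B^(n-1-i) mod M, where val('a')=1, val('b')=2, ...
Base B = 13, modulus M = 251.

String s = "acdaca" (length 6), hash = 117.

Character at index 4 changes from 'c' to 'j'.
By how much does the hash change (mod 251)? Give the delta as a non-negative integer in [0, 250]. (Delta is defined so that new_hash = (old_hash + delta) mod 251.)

Answer: 91

Derivation:
Delta formula: (val(new) - val(old)) * B^(n-1-k) mod M
  val('j') - val('c') = 10 - 3 = 7
  B^(n-1-k) = 13^1 mod 251 = 13
  Delta = 7 * 13 mod 251 = 91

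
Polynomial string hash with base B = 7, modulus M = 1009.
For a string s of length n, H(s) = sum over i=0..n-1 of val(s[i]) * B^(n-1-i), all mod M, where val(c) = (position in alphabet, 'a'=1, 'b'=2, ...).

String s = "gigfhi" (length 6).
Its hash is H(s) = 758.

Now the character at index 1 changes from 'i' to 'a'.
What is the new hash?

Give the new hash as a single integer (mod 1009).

val('i') = 9, val('a') = 1
Position k = 1, exponent = n-1-k = 4
B^4 mod M = 7^4 mod 1009 = 383
Delta = (1 - 9) * 383 mod 1009 = 972
New hash = (758 + 972) mod 1009 = 721

Answer: 721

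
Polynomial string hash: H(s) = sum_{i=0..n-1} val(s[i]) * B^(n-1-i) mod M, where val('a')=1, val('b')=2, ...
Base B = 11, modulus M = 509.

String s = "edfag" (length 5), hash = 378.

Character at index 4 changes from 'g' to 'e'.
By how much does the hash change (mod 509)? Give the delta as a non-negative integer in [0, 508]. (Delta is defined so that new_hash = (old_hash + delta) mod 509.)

Answer: 507

Derivation:
Delta formula: (val(new) - val(old)) * B^(n-1-k) mod M
  val('e') - val('g') = 5 - 7 = -2
  B^(n-1-k) = 11^0 mod 509 = 1
  Delta = -2 * 1 mod 509 = 507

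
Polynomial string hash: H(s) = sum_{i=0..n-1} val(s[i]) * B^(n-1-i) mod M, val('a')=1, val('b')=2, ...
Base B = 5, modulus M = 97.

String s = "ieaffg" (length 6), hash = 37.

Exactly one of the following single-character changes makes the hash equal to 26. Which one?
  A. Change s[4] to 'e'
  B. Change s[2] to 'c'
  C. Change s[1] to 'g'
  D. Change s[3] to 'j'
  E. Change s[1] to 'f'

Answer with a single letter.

Option A: s[4]='f'->'e', delta=(5-6)*5^1 mod 97 = 92, hash=37+92 mod 97 = 32
Option B: s[2]='a'->'c', delta=(3-1)*5^3 mod 97 = 56, hash=37+56 mod 97 = 93
Option C: s[1]='e'->'g', delta=(7-5)*5^4 mod 97 = 86, hash=37+86 mod 97 = 26 <-- target
Option D: s[3]='f'->'j', delta=(10-6)*5^2 mod 97 = 3, hash=37+3 mod 97 = 40
Option E: s[1]='e'->'f', delta=(6-5)*5^4 mod 97 = 43, hash=37+43 mod 97 = 80

Answer: C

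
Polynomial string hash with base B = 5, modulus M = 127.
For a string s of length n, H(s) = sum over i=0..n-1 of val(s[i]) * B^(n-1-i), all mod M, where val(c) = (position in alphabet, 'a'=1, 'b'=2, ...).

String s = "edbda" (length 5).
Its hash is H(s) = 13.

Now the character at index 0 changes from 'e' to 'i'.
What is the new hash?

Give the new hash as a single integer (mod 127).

val('e') = 5, val('i') = 9
Position k = 0, exponent = n-1-k = 4
B^4 mod M = 5^4 mod 127 = 117
Delta = (9 - 5) * 117 mod 127 = 87
New hash = (13 + 87) mod 127 = 100

Answer: 100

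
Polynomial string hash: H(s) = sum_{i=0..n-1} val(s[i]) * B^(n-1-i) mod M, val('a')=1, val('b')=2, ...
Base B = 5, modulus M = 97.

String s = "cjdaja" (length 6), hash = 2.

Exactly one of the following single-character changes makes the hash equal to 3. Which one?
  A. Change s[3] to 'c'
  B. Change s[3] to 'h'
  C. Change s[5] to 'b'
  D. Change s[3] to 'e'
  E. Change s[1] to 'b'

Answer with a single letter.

Option A: s[3]='a'->'c', delta=(3-1)*5^2 mod 97 = 50, hash=2+50 mod 97 = 52
Option B: s[3]='a'->'h', delta=(8-1)*5^2 mod 97 = 78, hash=2+78 mod 97 = 80
Option C: s[5]='a'->'b', delta=(2-1)*5^0 mod 97 = 1, hash=2+1 mod 97 = 3 <-- target
Option D: s[3]='a'->'e', delta=(5-1)*5^2 mod 97 = 3, hash=2+3 mod 97 = 5
Option E: s[1]='j'->'b', delta=(2-10)*5^4 mod 97 = 44, hash=2+44 mod 97 = 46

Answer: C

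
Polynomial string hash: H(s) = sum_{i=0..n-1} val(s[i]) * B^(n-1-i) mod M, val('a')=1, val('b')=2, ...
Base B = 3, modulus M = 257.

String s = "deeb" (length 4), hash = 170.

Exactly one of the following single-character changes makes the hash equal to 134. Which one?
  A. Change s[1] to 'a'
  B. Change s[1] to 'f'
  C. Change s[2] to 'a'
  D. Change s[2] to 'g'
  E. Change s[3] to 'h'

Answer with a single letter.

Option A: s[1]='e'->'a', delta=(1-5)*3^2 mod 257 = 221, hash=170+221 mod 257 = 134 <-- target
Option B: s[1]='e'->'f', delta=(6-5)*3^2 mod 257 = 9, hash=170+9 mod 257 = 179
Option C: s[2]='e'->'a', delta=(1-5)*3^1 mod 257 = 245, hash=170+245 mod 257 = 158
Option D: s[2]='e'->'g', delta=(7-5)*3^1 mod 257 = 6, hash=170+6 mod 257 = 176
Option E: s[3]='b'->'h', delta=(8-2)*3^0 mod 257 = 6, hash=170+6 mod 257 = 176

Answer: A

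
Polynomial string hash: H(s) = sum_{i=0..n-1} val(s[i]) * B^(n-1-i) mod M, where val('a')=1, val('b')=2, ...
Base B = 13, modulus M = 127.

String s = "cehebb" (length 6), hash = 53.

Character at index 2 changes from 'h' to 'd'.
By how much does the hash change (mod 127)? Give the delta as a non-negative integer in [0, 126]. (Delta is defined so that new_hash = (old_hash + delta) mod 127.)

Delta formula: (val(new) - val(old)) * B^(n-1-k) mod M
  val('d') - val('h') = 4 - 8 = -4
  B^(n-1-k) = 13^3 mod 127 = 38
  Delta = -4 * 38 mod 127 = 102

Answer: 102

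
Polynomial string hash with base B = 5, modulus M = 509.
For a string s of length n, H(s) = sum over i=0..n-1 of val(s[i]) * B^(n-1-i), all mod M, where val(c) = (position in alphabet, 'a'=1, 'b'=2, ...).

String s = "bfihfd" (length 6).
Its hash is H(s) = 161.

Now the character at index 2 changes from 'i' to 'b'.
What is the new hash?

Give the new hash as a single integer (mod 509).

val('i') = 9, val('b') = 2
Position k = 2, exponent = n-1-k = 3
B^3 mod M = 5^3 mod 509 = 125
Delta = (2 - 9) * 125 mod 509 = 143
New hash = (161 + 143) mod 509 = 304

Answer: 304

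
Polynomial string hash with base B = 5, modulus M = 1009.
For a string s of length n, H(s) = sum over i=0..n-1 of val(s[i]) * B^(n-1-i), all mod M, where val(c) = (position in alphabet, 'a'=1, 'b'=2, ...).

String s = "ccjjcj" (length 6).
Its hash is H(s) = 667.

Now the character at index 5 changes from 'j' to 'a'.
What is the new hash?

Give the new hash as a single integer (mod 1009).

val('j') = 10, val('a') = 1
Position k = 5, exponent = n-1-k = 0
B^0 mod M = 5^0 mod 1009 = 1
Delta = (1 - 10) * 1 mod 1009 = 1000
New hash = (667 + 1000) mod 1009 = 658

Answer: 658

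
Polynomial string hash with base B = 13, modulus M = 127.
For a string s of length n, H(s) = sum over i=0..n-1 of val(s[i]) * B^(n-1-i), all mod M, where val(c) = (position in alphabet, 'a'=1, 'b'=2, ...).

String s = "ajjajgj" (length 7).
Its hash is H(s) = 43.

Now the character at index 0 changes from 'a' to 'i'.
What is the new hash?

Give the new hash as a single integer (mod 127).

val('a') = 1, val('i') = 9
Position k = 0, exponent = n-1-k = 6
B^6 mod M = 13^6 mod 127 = 47
Delta = (9 - 1) * 47 mod 127 = 122
New hash = (43 + 122) mod 127 = 38

Answer: 38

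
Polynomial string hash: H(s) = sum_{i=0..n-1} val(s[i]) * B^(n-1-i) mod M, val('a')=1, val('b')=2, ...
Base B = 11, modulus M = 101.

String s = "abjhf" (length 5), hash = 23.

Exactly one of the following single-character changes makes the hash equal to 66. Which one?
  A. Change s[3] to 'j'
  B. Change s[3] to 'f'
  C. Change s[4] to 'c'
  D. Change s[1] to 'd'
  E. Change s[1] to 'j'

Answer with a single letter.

Answer: E

Derivation:
Option A: s[3]='h'->'j', delta=(10-8)*11^1 mod 101 = 22, hash=23+22 mod 101 = 45
Option B: s[3]='h'->'f', delta=(6-8)*11^1 mod 101 = 79, hash=23+79 mod 101 = 1
Option C: s[4]='f'->'c', delta=(3-6)*11^0 mod 101 = 98, hash=23+98 mod 101 = 20
Option D: s[1]='b'->'d', delta=(4-2)*11^3 mod 101 = 36, hash=23+36 mod 101 = 59
Option E: s[1]='b'->'j', delta=(10-2)*11^3 mod 101 = 43, hash=23+43 mod 101 = 66 <-- target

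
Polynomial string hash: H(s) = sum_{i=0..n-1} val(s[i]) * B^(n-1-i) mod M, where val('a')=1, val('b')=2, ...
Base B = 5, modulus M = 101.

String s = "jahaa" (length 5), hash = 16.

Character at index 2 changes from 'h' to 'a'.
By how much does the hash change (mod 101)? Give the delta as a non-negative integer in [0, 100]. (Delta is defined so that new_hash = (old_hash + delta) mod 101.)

Answer: 27

Derivation:
Delta formula: (val(new) - val(old)) * B^(n-1-k) mod M
  val('a') - val('h') = 1 - 8 = -7
  B^(n-1-k) = 5^2 mod 101 = 25
  Delta = -7 * 25 mod 101 = 27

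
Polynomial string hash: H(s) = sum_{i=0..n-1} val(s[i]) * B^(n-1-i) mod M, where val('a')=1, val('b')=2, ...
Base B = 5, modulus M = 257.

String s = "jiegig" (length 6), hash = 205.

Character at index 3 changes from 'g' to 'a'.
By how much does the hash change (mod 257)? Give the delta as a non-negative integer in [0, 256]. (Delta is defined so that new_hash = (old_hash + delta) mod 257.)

Delta formula: (val(new) - val(old)) * B^(n-1-k) mod M
  val('a') - val('g') = 1 - 7 = -6
  B^(n-1-k) = 5^2 mod 257 = 25
  Delta = -6 * 25 mod 257 = 107

Answer: 107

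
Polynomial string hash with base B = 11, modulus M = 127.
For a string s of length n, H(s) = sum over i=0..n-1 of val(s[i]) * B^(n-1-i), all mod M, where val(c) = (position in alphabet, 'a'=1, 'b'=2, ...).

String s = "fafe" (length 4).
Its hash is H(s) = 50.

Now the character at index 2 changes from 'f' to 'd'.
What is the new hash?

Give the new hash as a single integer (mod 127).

val('f') = 6, val('d') = 4
Position k = 2, exponent = n-1-k = 1
B^1 mod M = 11^1 mod 127 = 11
Delta = (4 - 6) * 11 mod 127 = 105
New hash = (50 + 105) mod 127 = 28

Answer: 28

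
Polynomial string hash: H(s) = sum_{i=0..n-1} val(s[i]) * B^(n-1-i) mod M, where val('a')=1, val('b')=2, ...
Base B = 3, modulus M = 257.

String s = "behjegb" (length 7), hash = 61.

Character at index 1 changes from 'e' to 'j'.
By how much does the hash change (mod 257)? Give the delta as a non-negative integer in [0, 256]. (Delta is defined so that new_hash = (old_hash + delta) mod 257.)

Answer: 187

Derivation:
Delta formula: (val(new) - val(old)) * B^(n-1-k) mod M
  val('j') - val('e') = 10 - 5 = 5
  B^(n-1-k) = 3^5 mod 257 = 243
  Delta = 5 * 243 mod 257 = 187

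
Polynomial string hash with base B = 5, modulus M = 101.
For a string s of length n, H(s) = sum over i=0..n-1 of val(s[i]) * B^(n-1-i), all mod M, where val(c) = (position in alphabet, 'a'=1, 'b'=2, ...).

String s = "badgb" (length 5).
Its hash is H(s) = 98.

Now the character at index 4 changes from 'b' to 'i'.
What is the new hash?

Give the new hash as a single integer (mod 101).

val('b') = 2, val('i') = 9
Position k = 4, exponent = n-1-k = 0
B^0 mod M = 5^0 mod 101 = 1
Delta = (9 - 2) * 1 mod 101 = 7
New hash = (98 + 7) mod 101 = 4

Answer: 4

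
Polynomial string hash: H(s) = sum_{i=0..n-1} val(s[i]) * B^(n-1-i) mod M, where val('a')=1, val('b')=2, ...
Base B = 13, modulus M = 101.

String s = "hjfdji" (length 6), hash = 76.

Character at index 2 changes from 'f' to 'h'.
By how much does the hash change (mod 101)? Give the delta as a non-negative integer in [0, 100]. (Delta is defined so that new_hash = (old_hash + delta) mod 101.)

Answer: 51

Derivation:
Delta formula: (val(new) - val(old)) * B^(n-1-k) mod M
  val('h') - val('f') = 8 - 6 = 2
  B^(n-1-k) = 13^3 mod 101 = 76
  Delta = 2 * 76 mod 101 = 51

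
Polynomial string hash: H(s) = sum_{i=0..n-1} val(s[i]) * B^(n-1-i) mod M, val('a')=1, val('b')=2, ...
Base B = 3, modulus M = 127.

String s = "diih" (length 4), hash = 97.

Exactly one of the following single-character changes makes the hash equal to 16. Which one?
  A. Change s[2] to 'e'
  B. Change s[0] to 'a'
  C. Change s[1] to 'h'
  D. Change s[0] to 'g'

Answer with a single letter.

Answer: B

Derivation:
Option A: s[2]='i'->'e', delta=(5-9)*3^1 mod 127 = 115, hash=97+115 mod 127 = 85
Option B: s[0]='d'->'a', delta=(1-4)*3^3 mod 127 = 46, hash=97+46 mod 127 = 16 <-- target
Option C: s[1]='i'->'h', delta=(8-9)*3^2 mod 127 = 118, hash=97+118 mod 127 = 88
Option D: s[0]='d'->'g', delta=(7-4)*3^3 mod 127 = 81, hash=97+81 mod 127 = 51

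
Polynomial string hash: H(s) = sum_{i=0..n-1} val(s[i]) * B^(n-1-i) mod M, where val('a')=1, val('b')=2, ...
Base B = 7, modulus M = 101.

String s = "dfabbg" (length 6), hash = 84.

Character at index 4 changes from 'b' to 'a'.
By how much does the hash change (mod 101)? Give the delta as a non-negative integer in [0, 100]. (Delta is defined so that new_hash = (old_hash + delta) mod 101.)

Delta formula: (val(new) - val(old)) * B^(n-1-k) mod M
  val('a') - val('b') = 1 - 2 = -1
  B^(n-1-k) = 7^1 mod 101 = 7
  Delta = -1 * 7 mod 101 = 94

Answer: 94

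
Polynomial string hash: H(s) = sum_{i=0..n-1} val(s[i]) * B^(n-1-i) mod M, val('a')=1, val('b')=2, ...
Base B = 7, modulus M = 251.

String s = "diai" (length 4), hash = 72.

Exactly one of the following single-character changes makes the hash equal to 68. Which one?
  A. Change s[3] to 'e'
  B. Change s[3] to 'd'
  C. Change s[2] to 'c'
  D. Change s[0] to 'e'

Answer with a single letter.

Option A: s[3]='i'->'e', delta=(5-9)*7^0 mod 251 = 247, hash=72+247 mod 251 = 68 <-- target
Option B: s[3]='i'->'d', delta=(4-9)*7^0 mod 251 = 246, hash=72+246 mod 251 = 67
Option C: s[2]='a'->'c', delta=(3-1)*7^1 mod 251 = 14, hash=72+14 mod 251 = 86
Option D: s[0]='d'->'e', delta=(5-4)*7^3 mod 251 = 92, hash=72+92 mod 251 = 164

Answer: A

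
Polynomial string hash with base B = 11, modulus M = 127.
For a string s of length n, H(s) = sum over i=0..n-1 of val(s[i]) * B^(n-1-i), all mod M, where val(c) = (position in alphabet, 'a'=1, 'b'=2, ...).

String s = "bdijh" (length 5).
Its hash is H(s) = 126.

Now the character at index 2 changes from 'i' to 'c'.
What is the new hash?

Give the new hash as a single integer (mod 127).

val('i') = 9, val('c') = 3
Position k = 2, exponent = n-1-k = 2
B^2 mod M = 11^2 mod 127 = 121
Delta = (3 - 9) * 121 mod 127 = 36
New hash = (126 + 36) mod 127 = 35

Answer: 35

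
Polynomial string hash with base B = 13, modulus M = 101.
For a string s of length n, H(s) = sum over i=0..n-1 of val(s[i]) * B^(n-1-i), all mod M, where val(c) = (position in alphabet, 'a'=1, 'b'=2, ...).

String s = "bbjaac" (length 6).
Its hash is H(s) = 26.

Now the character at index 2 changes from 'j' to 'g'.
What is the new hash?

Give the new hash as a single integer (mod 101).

Answer: 0

Derivation:
val('j') = 10, val('g') = 7
Position k = 2, exponent = n-1-k = 3
B^3 mod M = 13^3 mod 101 = 76
Delta = (7 - 10) * 76 mod 101 = 75
New hash = (26 + 75) mod 101 = 0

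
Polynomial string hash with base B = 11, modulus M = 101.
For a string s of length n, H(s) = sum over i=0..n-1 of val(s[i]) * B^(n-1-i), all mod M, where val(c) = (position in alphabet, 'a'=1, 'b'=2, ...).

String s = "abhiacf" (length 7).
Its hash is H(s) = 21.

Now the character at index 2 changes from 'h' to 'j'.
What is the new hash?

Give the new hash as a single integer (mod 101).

val('h') = 8, val('j') = 10
Position k = 2, exponent = n-1-k = 4
B^4 mod M = 11^4 mod 101 = 97
Delta = (10 - 8) * 97 mod 101 = 93
New hash = (21 + 93) mod 101 = 13

Answer: 13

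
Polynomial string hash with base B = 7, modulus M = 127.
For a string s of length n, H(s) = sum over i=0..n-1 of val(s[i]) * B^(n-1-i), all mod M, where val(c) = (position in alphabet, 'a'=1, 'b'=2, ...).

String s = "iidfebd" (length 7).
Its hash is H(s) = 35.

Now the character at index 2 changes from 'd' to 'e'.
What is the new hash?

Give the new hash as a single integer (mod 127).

Answer: 23

Derivation:
val('d') = 4, val('e') = 5
Position k = 2, exponent = n-1-k = 4
B^4 mod M = 7^4 mod 127 = 115
Delta = (5 - 4) * 115 mod 127 = 115
New hash = (35 + 115) mod 127 = 23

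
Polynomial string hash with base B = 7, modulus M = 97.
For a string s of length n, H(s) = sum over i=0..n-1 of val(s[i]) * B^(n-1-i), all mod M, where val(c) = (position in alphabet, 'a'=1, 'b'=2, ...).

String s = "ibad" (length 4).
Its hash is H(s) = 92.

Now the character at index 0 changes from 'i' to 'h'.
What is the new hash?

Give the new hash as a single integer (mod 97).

Answer: 40

Derivation:
val('i') = 9, val('h') = 8
Position k = 0, exponent = n-1-k = 3
B^3 mod M = 7^3 mod 97 = 52
Delta = (8 - 9) * 52 mod 97 = 45
New hash = (92 + 45) mod 97 = 40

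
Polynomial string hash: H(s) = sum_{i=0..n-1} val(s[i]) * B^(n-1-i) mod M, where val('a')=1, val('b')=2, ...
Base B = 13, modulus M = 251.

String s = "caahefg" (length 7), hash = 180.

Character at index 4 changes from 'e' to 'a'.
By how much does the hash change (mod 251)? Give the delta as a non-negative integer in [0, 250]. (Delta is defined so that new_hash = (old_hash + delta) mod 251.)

Answer: 77

Derivation:
Delta formula: (val(new) - val(old)) * B^(n-1-k) mod M
  val('a') - val('e') = 1 - 5 = -4
  B^(n-1-k) = 13^2 mod 251 = 169
  Delta = -4 * 169 mod 251 = 77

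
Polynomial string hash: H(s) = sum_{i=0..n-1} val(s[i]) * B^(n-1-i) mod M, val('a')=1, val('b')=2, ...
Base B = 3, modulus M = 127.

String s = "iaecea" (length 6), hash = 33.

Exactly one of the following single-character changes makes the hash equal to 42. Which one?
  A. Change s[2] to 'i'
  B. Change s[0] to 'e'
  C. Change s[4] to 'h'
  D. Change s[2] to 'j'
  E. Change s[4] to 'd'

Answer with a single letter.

Answer: C

Derivation:
Option A: s[2]='e'->'i', delta=(9-5)*3^3 mod 127 = 108, hash=33+108 mod 127 = 14
Option B: s[0]='i'->'e', delta=(5-9)*3^5 mod 127 = 44, hash=33+44 mod 127 = 77
Option C: s[4]='e'->'h', delta=(8-5)*3^1 mod 127 = 9, hash=33+9 mod 127 = 42 <-- target
Option D: s[2]='e'->'j', delta=(10-5)*3^3 mod 127 = 8, hash=33+8 mod 127 = 41
Option E: s[4]='e'->'d', delta=(4-5)*3^1 mod 127 = 124, hash=33+124 mod 127 = 30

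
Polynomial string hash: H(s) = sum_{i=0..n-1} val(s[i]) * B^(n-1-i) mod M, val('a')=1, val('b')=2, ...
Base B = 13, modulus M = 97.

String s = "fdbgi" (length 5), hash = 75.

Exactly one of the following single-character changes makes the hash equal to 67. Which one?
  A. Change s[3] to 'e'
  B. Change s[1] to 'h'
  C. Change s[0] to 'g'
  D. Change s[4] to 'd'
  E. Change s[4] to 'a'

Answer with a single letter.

Option A: s[3]='g'->'e', delta=(5-7)*13^1 mod 97 = 71, hash=75+71 mod 97 = 49
Option B: s[1]='d'->'h', delta=(8-4)*13^3 mod 97 = 58, hash=75+58 mod 97 = 36
Option C: s[0]='f'->'g', delta=(7-6)*13^4 mod 97 = 43, hash=75+43 mod 97 = 21
Option D: s[4]='i'->'d', delta=(4-9)*13^0 mod 97 = 92, hash=75+92 mod 97 = 70
Option E: s[4]='i'->'a', delta=(1-9)*13^0 mod 97 = 89, hash=75+89 mod 97 = 67 <-- target

Answer: E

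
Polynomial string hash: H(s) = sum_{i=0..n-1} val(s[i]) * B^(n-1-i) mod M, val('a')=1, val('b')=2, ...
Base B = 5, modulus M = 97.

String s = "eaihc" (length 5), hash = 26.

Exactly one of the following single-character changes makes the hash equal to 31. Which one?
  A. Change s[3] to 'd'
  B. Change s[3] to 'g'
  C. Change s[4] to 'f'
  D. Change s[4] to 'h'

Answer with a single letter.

Option A: s[3]='h'->'d', delta=(4-8)*5^1 mod 97 = 77, hash=26+77 mod 97 = 6
Option B: s[3]='h'->'g', delta=(7-8)*5^1 mod 97 = 92, hash=26+92 mod 97 = 21
Option C: s[4]='c'->'f', delta=(6-3)*5^0 mod 97 = 3, hash=26+3 mod 97 = 29
Option D: s[4]='c'->'h', delta=(8-3)*5^0 mod 97 = 5, hash=26+5 mod 97 = 31 <-- target

Answer: D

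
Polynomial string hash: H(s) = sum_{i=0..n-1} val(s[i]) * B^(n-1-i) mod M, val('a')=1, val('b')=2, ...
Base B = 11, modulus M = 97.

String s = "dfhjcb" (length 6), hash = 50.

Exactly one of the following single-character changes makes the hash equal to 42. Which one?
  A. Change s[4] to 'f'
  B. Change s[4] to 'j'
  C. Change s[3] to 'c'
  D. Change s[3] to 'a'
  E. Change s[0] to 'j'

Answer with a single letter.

Option A: s[4]='c'->'f', delta=(6-3)*11^1 mod 97 = 33, hash=50+33 mod 97 = 83
Option B: s[4]='c'->'j', delta=(10-3)*11^1 mod 97 = 77, hash=50+77 mod 97 = 30
Option C: s[3]='j'->'c', delta=(3-10)*11^2 mod 97 = 26, hash=50+26 mod 97 = 76
Option D: s[3]='j'->'a', delta=(1-10)*11^2 mod 97 = 75, hash=50+75 mod 97 = 28
Option E: s[0]='d'->'j', delta=(10-4)*11^5 mod 97 = 89, hash=50+89 mod 97 = 42 <-- target

Answer: E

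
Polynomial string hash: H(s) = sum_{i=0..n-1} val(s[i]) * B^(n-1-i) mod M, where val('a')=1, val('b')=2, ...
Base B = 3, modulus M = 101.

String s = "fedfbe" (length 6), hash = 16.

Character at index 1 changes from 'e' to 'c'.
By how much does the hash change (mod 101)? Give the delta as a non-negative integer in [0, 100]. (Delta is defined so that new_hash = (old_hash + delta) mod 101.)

Answer: 40

Derivation:
Delta formula: (val(new) - val(old)) * B^(n-1-k) mod M
  val('c') - val('e') = 3 - 5 = -2
  B^(n-1-k) = 3^4 mod 101 = 81
  Delta = -2 * 81 mod 101 = 40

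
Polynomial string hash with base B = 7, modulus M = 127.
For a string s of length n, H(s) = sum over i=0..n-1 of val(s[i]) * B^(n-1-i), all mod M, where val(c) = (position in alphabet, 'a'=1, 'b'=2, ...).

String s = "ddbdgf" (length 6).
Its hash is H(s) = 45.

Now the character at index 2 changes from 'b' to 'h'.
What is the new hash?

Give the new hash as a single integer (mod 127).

Answer: 71

Derivation:
val('b') = 2, val('h') = 8
Position k = 2, exponent = n-1-k = 3
B^3 mod M = 7^3 mod 127 = 89
Delta = (8 - 2) * 89 mod 127 = 26
New hash = (45 + 26) mod 127 = 71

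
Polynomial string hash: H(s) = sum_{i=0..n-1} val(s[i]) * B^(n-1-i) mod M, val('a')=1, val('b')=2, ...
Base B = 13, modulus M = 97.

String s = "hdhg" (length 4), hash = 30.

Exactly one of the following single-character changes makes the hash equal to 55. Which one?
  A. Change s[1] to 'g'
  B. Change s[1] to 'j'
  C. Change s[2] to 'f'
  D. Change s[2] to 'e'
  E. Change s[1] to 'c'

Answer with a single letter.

Answer: E

Derivation:
Option A: s[1]='d'->'g', delta=(7-4)*13^2 mod 97 = 22, hash=30+22 mod 97 = 52
Option B: s[1]='d'->'j', delta=(10-4)*13^2 mod 97 = 44, hash=30+44 mod 97 = 74
Option C: s[2]='h'->'f', delta=(6-8)*13^1 mod 97 = 71, hash=30+71 mod 97 = 4
Option D: s[2]='h'->'e', delta=(5-8)*13^1 mod 97 = 58, hash=30+58 mod 97 = 88
Option E: s[1]='d'->'c', delta=(3-4)*13^2 mod 97 = 25, hash=30+25 mod 97 = 55 <-- target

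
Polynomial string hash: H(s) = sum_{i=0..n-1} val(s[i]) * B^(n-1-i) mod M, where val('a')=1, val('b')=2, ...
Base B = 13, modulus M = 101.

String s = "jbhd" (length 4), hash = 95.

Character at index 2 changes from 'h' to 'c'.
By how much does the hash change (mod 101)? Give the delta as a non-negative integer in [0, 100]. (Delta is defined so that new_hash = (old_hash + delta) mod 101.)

Answer: 36

Derivation:
Delta formula: (val(new) - val(old)) * B^(n-1-k) mod M
  val('c') - val('h') = 3 - 8 = -5
  B^(n-1-k) = 13^1 mod 101 = 13
  Delta = -5 * 13 mod 101 = 36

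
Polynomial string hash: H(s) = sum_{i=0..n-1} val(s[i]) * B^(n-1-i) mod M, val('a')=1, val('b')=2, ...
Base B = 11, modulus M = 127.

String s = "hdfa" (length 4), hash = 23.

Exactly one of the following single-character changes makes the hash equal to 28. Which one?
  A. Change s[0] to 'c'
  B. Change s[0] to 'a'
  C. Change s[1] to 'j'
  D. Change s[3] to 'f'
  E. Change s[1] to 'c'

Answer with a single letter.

Answer: D

Derivation:
Option A: s[0]='h'->'c', delta=(3-8)*11^3 mod 127 = 76, hash=23+76 mod 127 = 99
Option B: s[0]='h'->'a', delta=(1-8)*11^3 mod 127 = 81, hash=23+81 mod 127 = 104
Option C: s[1]='d'->'j', delta=(10-4)*11^2 mod 127 = 91, hash=23+91 mod 127 = 114
Option D: s[3]='a'->'f', delta=(6-1)*11^0 mod 127 = 5, hash=23+5 mod 127 = 28 <-- target
Option E: s[1]='d'->'c', delta=(3-4)*11^2 mod 127 = 6, hash=23+6 mod 127 = 29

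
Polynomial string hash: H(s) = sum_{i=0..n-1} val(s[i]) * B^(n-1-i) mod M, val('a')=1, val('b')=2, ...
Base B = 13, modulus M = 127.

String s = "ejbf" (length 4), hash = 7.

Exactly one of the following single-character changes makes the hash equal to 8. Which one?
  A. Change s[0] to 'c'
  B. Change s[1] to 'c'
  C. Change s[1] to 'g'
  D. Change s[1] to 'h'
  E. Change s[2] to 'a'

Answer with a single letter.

Answer: C

Derivation:
Option A: s[0]='e'->'c', delta=(3-5)*13^3 mod 127 = 51, hash=7+51 mod 127 = 58
Option B: s[1]='j'->'c', delta=(3-10)*13^2 mod 127 = 87, hash=7+87 mod 127 = 94
Option C: s[1]='j'->'g', delta=(7-10)*13^2 mod 127 = 1, hash=7+1 mod 127 = 8 <-- target
Option D: s[1]='j'->'h', delta=(8-10)*13^2 mod 127 = 43, hash=7+43 mod 127 = 50
Option E: s[2]='b'->'a', delta=(1-2)*13^1 mod 127 = 114, hash=7+114 mod 127 = 121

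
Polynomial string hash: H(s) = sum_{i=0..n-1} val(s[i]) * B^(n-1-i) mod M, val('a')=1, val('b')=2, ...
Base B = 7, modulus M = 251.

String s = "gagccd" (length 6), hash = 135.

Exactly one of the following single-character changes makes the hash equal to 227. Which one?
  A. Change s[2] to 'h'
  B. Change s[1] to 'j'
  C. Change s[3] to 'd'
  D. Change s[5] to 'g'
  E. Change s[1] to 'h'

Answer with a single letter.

Answer: A

Derivation:
Option A: s[2]='g'->'h', delta=(8-7)*7^3 mod 251 = 92, hash=135+92 mod 251 = 227 <-- target
Option B: s[1]='a'->'j', delta=(10-1)*7^4 mod 251 = 23, hash=135+23 mod 251 = 158
Option C: s[3]='c'->'d', delta=(4-3)*7^2 mod 251 = 49, hash=135+49 mod 251 = 184
Option D: s[5]='d'->'g', delta=(7-4)*7^0 mod 251 = 3, hash=135+3 mod 251 = 138
Option E: s[1]='a'->'h', delta=(8-1)*7^4 mod 251 = 241, hash=135+241 mod 251 = 125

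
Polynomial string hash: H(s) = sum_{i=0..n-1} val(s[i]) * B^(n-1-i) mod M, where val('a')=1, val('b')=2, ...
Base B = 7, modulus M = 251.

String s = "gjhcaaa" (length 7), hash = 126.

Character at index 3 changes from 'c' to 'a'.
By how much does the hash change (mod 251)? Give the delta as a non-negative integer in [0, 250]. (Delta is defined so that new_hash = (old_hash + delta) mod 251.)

Answer: 67

Derivation:
Delta formula: (val(new) - val(old)) * B^(n-1-k) mod M
  val('a') - val('c') = 1 - 3 = -2
  B^(n-1-k) = 7^3 mod 251 = 92
  Delta = -2 * 92 mod 251 = 67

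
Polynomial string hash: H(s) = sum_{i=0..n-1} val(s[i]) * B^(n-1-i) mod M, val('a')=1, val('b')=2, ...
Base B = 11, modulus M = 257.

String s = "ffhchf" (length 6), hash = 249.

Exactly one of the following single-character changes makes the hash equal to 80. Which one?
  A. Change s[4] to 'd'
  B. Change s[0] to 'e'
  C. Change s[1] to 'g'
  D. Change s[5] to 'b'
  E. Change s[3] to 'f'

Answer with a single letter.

Answer: B

Derivation:
Option A: s[4]='h'->'d', delta=(4-8)*11^1 mod 257 = 213, hash=249+213 mod 257 = 205
Option B: s[0]='f'->'e', delta=(5-6)*11^5 mod 257 = 88, hash=249+88 mod 257 = 80 <-- target
Option C: s[1]='f'->'g', delta=(7-6)*11^4 mod 257 = 249, hash=249+249 mod 257 = 241
Option D: s[5]='f'->'b', delta=(2-6)*11^0 mod 257 = 253, hash=249+253 mod 257 = 245
Option E: s[3]='c'->'f', delta=(6-3)*11^2 mod 257 = 106, hash=249+106 mod 257 = 98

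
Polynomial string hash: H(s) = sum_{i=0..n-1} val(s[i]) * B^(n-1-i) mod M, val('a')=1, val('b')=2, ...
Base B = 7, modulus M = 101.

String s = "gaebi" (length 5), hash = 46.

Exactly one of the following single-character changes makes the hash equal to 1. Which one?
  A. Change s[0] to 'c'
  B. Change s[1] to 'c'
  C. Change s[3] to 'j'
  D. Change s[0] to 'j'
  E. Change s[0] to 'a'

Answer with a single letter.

Option A: s[0]='g'->'c', delta=(3-7)*7^4 mod 101 = 92, hash=46+92 mod 101 = 37
Option B: s[1]='a'->'c', delta=(3-1)*7^3 mod 101 = 80, hash=46+80 mod 101 = 25
Option C: s[3]='b'->'j', delta=(10-2)*7^1 mod 101 = 56, hash=46+56 mod 101 = 1 <-- target
Option D: s[0]='g'->'j', delta=(10-7)*7^4 mod 101 = 32, hash=46+32 mod 101 = 78
Option E: s[0]='g'->'a', delta=(1-7)*7^4 mod 101 = 37, hash=46+37 mod 101 = 83

Answer: C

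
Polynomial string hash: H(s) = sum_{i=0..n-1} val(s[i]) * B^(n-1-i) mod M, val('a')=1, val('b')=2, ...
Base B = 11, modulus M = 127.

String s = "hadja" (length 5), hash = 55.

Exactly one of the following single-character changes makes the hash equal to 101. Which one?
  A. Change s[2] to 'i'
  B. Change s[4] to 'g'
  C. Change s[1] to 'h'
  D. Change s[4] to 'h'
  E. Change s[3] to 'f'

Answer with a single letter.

Option A: s[2]='d'->'i', delta=(9-4)*11^2 mod 127 = 97, hash=55+97 mod 127 = 25
Option B: s[4]='a'->'g', delta=(7-1)*11^0 mod 127 = 6, hash=55+6 mod 127 = 61
Option C: s[1]='a'->'h', delta=(8-1)*11^3 mod 127 = 46, hash=55+46 mod 127 = 101 <-- target
Option D: s[4]='a'->'h', delta=(8-1)*11^0 mod 127 = 7, hash=55+7 mod 127 = 62
Option E: s[3]='j'->'f', delta=(6-10)*11^1 mod 127 = 83, hash=55+83 mod 127 = 11

Answer: C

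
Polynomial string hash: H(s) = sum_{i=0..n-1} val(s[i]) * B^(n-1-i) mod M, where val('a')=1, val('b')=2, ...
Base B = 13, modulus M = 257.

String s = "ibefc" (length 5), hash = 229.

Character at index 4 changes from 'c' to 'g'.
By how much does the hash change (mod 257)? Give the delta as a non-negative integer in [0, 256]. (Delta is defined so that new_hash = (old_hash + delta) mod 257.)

Answer: 4

Derivation:
Delta formula: (val(new) - val(old)) * B^(n-1-k) mod M
  val('g') - val('c') = 7 - 3 = 4
  B^(n-1-k) = 13^0 mod 257 = 1
  Delta = 4 * 1 mod 257 = 4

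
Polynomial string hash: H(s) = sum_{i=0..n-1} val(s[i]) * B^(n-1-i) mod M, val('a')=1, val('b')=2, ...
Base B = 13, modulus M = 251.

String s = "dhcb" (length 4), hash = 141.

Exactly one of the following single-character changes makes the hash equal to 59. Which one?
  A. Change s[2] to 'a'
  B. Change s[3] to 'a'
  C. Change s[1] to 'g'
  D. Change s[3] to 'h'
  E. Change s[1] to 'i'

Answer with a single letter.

Option A: s[2]='c'->'a', delta=(1-3)*13^1 mod 251 = 225, hash=141+225 mod 251 = 115
Option B: s[3]='b'->'a', delta=(1-2)*13^0 mod 251 = 250, hash=141+250 mod 251 = 140
Option C: s[1]='h'->'g', delta=(7-8)*13^2 mod 251 = 82, hash=141+82 mod 251 = 223
Option D: s[3]='b'->'h', delta=(8-2)*13^0 mod 251 = 6, hash=141+6 mod 251 = 147
Option E: s[1]='h'->'i', delta=(9-8)*13^2 mod 251 = 169, hash=141+169 mod 251 = 59 <-- target

Answer: E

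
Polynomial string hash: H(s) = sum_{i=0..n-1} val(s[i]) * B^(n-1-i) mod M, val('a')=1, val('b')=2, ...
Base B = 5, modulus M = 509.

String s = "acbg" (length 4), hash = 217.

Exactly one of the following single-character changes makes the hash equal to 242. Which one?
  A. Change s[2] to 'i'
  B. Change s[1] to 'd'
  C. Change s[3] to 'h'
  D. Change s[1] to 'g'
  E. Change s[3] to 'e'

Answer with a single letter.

Option A: s[2]='b'->'i', delta=(9-2)*5^1 mod 509 = 35, hash=217+35 mod 509 = 252
Option B: s[1]='c'->'d', delta=(4-3)*5^2 mod 509 = 25, hash=217+25 mod 509 = 242 <-- target
Option C: s[3]='g'->'h', delta=(8-7)*5^0 mod 509 = 1, hash=217+1 mod 509 = 218
Option D: s[1]='c'->'g', delta=(7-3)*5^2 mod 509 = 100, hash=217+100 mod 509 = 317
Option E: s[3]='g'->'e', delta=(5-7)*5^0 mod 509 = 507, hash=217+507 mod 509 = 215

Answer: B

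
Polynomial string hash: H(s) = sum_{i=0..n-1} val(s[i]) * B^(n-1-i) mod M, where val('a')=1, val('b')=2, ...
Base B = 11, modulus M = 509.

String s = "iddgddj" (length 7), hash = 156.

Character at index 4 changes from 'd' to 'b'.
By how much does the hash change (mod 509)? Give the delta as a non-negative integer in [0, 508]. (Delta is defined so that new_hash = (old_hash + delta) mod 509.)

Answer: 267

Derivation:
Delta formula: (val(new) - val(old)) * B^(n-1-k) mod M
  val('b') - val('d') = 2 - 4 = -2
  B^(n-1-k) = 11^2 mod 509 = 121
  Delta = -2 * 121 mod 509 = 267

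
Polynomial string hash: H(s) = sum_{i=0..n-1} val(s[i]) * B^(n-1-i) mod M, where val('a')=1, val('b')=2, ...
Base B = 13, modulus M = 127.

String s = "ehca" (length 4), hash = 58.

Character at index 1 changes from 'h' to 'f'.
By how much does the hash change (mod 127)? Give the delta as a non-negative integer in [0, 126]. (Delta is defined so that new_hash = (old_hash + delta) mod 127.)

Answer: 43

Derivation:
Delta formula: (val(new) - val(old)) * B^(n-1-k) mod M
  val('f') - val('h') = 6 - 8 = -2
  B^(n-1-k) = 13^2 mod 127 = 42
  Delta = -2 * 42 mod 127 = 43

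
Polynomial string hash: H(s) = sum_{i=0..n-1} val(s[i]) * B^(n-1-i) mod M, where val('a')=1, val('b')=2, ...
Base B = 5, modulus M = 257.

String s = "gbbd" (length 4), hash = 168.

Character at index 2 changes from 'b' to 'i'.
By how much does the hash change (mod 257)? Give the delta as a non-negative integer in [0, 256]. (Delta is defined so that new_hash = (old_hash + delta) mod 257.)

Delta formula: (val(new) - val(old)) * B^(n-1-k) mod M
  val('i') - val('b') = 9 - 2 = 7
  B^(n-1-k) = 5^1 mod 257 = 5
  Delta = 7 * 5 mod 257 = 35

Answer: 35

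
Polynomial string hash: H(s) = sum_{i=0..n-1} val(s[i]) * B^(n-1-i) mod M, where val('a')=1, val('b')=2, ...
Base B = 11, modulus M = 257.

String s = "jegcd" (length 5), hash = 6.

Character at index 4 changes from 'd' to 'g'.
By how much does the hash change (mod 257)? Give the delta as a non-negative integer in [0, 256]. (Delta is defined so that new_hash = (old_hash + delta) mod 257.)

Answer: 3

Derivation:
Delta formula: (val(new) - val(old)) * B^(n-1-k) mod M
  val('g') - val('d') = 7 - 4 = 3
  B^(n-1-k) = 11^0 mod 257 = 1
  Delta = 3 * 1 mod 257 = 3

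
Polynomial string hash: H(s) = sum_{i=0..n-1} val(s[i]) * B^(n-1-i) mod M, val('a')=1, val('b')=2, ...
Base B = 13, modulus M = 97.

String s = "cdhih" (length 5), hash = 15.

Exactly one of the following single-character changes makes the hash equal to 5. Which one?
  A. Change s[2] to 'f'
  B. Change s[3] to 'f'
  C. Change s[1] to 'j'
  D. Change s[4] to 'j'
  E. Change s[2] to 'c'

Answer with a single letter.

Answer: C

Derivation:
Option A: s[2]='h'->'f', delta=(6-8)*13^2 mod 97 = 50, hash=15+50 mod 97 = 65
Option B: s[3]='i'->'f', delta=(6-9)*13^1 mod 97 = 58, hash=15+58 mod 97 = 73
Option C: s[1]='d'->'j', delta=(10-4)*13^3 mod 97 = 87, hash=15+87 mod 97 = 5 <-- target
Option D: s[4]='h'->'j', delta=(10-8)*13^0 mod 97 = 2, hash=15+2 mod 97 = 17
Option E: s[2]='h'->'c', delta=(3-8)*13^2 mod 97 = 28, hash=15+28 mod 97 = 43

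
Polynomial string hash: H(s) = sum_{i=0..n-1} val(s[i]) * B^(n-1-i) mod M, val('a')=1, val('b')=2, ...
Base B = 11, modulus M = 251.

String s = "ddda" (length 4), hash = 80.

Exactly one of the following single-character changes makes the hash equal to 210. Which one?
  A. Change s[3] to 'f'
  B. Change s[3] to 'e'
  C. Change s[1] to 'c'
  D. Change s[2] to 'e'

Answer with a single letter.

Option A: s[3]='a'->'f', delta=(6-1)*11^0 mod 251 = 5, hash=80+5 mod 251 = 85
Option B: s[3]='a'->'e', delta=(5-1)*11^0 mod 251 = 4, hash=80+4 mod 251 = 84
Option C: s[1]='d'->'c', delta=(3-4)*11^2 mod 251 = 130, hash=80+130 mod 251 = 210 <-- target
Option D: s[2]='d'->'e', delta=(5-4)*11^1 mod 251 = 11, hash=80+11 mod 251 = 91

Answer: C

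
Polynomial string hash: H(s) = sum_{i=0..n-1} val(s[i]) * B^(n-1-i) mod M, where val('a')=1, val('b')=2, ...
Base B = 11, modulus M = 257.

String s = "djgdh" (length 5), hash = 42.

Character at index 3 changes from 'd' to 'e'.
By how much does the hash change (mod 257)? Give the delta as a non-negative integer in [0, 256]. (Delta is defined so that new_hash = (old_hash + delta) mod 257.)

Delta formula: (val(new) - val(old)) * B^(n-1-k) mod M
  val('e') - val('d') = 5 - 4 = 1
  B^(n-1-k) = 11^1 mod 257 = 11
  Delta = 1 * 11 mod 257 = 11

Answer: 11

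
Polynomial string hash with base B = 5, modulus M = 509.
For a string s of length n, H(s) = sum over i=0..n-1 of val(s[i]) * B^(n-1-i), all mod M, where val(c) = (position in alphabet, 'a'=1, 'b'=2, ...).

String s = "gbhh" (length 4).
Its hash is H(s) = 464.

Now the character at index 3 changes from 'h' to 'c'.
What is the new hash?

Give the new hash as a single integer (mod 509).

Answer: 459

Derivation:
val('h') = 8, val('c') = 3
Position k = 3, exponent = n-1-k = 0
B^0 mod M = 5^0 mod 509 = 1
Delta = (3 - 8) * 1 mod 509 = 504
New hash = (464 + 504) mod 509 = 459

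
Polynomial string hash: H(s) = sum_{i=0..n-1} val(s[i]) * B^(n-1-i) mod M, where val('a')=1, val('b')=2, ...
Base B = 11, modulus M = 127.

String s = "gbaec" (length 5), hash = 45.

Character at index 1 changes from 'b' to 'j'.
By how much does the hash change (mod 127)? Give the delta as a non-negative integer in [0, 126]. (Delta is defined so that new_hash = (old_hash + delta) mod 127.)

Answer: 107

Derivation:
Delta formula: (val(new) - val(old)) * B^(n-1-k) mod M
  val('j') - val('b') = 10 - 2 = 8
  B^(n-1-k) = 11^3 mod 127 = 61
  Delta = 8 * 61 mod 127 = 107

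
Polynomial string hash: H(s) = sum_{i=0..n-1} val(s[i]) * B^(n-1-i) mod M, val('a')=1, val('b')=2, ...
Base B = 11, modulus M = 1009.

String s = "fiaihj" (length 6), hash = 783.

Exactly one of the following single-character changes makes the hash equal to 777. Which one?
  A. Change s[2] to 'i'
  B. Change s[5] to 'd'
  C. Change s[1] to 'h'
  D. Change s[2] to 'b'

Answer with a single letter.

Option A: s[2]='a'->'i', delta=(9-1)*11^3 mod 1009 = 558, hash=783+558 mod 1009 = 332
Option B: s[5]='j'->'d', delta=(4-10)*11^0 mod 1009 = 1003, hash=783+1003 mod 1009 = 777 <-- target
Option C: s[1]='i'->'h', delta=(8-9)*11^4 mod 1009 = 494, hash=783+494 mod 1009 = 268
Option D: s[2]='a'->'b', delta=(2-1)*11^3 mod 1009 = 322, hash=783+322 mod 1009 = 96

Answer: B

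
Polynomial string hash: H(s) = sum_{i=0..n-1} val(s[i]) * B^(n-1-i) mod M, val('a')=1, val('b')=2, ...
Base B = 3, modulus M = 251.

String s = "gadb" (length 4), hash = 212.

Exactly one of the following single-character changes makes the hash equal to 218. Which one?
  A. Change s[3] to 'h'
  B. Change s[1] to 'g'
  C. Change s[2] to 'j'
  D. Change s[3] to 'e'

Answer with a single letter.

Answer: A

Derivation:
Option A: s[3]='b'->'h', delta=(8-2)*3^0 mod 251 = 6, hash=212+6 mod 251 = 218 <-- target
Option B: s[1]='a'->'g', delta=(7-1)*3^2 mod 251 = 54, hash=212+54 mod 251 = 15
Option C: s[2]='d'->'j', delta=(10-4)*3^1 mod 251 = 18, hash=212+18 mod 251 = 230
Option D: s[3]='b'->'e', delta=(5-2)*3^0 mod 251 = 3, hash=212+3 mod 251 = 215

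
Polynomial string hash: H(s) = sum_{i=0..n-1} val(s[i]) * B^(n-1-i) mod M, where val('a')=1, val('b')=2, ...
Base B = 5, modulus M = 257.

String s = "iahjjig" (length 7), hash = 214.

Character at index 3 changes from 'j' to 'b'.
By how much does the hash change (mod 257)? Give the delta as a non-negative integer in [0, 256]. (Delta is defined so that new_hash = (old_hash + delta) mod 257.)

Delta formula: (val(new) - val(old)) * B^(n-1-k) mod M
  val('b') - val('j') = 2 - 10 = -8
  B^(n-1-k) = 5^3 mod 257 = 125
  Delta = -8 * 125 mod 257 = 28

Answer: 28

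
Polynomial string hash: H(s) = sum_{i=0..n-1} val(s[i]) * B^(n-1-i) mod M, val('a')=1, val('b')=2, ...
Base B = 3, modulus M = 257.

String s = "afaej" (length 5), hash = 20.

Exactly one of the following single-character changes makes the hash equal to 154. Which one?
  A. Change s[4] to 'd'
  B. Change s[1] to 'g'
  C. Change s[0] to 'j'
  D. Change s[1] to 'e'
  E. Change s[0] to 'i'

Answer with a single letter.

Option A: s[4]='j'->'d', delta=(4-10)*3^0 mod 257 = 251, hash=20+251 mod 257 = 14
Option B: s[1]='f'->'g', delta=(7-6)*3^3 mod 257 = 27, hash=20+27 mod 257 = 47
Option C: s[0]='a'->'j', delta=(10-1)*3^4 mod 257 = 215, hash=20+215 mod 257 = 235
Option D: s[1]='f'->'e', delta=(5-6)*3^3 mod 257 = 230, hash=20+230 mod 257 = 250
Option E: s[0]='a'->'i', delta=(9-1)*3^4 mod 257 = 134, hash=20+134 mod 257 = 154 <-- target

Answer: E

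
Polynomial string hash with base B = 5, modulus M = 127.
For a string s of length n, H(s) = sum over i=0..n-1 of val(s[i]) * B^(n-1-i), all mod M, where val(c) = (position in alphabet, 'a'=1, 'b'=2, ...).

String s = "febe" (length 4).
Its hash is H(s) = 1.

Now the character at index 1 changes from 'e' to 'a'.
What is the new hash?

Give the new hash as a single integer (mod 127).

val('e') = 5, val('a') = 1
Position k = 1, exponent = n-1-k = 2
B^2 mod M = 5^2 mod 127 = 25
Delta = (1 - 5) * 25 mod 127 = 27
New hash = (1 + 27) mod 127 = 28

Answer: 28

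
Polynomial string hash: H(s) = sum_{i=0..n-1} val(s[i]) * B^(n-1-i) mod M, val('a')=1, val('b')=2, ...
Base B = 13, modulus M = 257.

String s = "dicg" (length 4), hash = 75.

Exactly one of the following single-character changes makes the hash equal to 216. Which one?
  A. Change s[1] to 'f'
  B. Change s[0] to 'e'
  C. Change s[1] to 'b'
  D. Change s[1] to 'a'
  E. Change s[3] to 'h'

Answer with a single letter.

Option A: s[1]='i'->'f', delta=(6-9)*13^2 mod 257 = 7, hash=75+7 mod 257 = 82
Option B: s[0]='d'->'e', delta=(5-4)*13^3 mod 257 = 141, hash=75+141 mod 257 = 216 <-- target
Option C: s[1]='i'->'b', delta=(2-9)*13^2 mod 257 = 102, hash=75+102 mod 257 = 177
Option D: s[1]='i'->'a', delta=(1-9)*13^2 mod 257 = 190, hash=75+190 mod 257 = 8
Option E: s[3]='g'->'h', delta=(8-7)*13^0 mod 257 = 1, hash=75+1 mod 257 = 76

Answer: B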